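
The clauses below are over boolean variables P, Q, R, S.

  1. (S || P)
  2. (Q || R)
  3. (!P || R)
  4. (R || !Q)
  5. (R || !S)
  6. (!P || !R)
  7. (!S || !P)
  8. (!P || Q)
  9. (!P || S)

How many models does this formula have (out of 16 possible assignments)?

2

Satisfying assignments:
  P=0 Q=0 R=1 S=1
  P=0 Q=1 R=1 S=1
Count: 2.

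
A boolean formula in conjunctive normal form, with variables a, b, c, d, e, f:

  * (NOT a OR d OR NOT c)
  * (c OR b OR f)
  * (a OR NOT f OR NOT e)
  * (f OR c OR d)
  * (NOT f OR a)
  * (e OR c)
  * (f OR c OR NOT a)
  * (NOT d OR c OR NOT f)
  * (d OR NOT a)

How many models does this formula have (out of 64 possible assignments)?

Split on c, then f.
  c=1, f=1: remaining (a,b,d,e) ∈ {(1,0,1,0); (1,0,1,1); (1,1,1,0); (1,1,1,1)} — 4.
  c=1, f=0: b, e free; 3 ways for (a,d) × 2^2 = 12.
  c=0, f=1: a clause becomes empty — 0.
  c=0, f=0: remaining (a,b,d,e) ∈ {(0,1,1,1)} — 1.
Total: 4 + 12 + 0 + 1 = 17.

17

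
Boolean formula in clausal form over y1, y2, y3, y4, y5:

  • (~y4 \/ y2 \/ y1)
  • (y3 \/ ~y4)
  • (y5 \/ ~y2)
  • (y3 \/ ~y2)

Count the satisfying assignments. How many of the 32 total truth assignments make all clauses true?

14

Split on y2, then y3.
  y2=T, y3=T: remaining (y1,y4,y5) ∈ {(F,F,T); (F,T,T); (T,F,T); (T,T,T)} — 4.
  y2=T, y3=F: a clause becomes empty — 0.
  y2=F, y3=T: y5 free; 3 ways for (y1,y4) × 2^1 = 6.
  y2=F, y3=F: remaining (y1,y4,y5) ∈ {(F,F,F); (F,F,T); (T,F,F); (T,F,T)} — 4.
Total: 4 + 0 + 6 + 4 = 14.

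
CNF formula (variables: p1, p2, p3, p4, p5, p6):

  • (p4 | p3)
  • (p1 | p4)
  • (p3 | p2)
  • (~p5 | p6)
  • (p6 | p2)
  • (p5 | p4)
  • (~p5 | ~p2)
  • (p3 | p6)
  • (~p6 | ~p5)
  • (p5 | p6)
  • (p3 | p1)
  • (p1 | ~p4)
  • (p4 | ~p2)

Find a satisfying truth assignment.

p1=True, p2=True, p3=False, p4=True, p5=False, p6=True

p1 occurs only positively in the remaining clauses — set p1 = True.
Branch on p2: take p2 = True.
  then p5 is forced to False.
  then p4 is forced to True.
  then p6 is forced to True.
p3 is now unconstrained; take p3 = False.
Check each clause:
  1. (p4 | p3) — p4 is true.
  2. (p1 | p4) — p1 is true.
  3. (p2 | p3) — p2 is true.
  4. (~p5 | p6) — ~p5 is true.
  5. (p6 | p2) — p2 is true.
  6. (p4 | p5) — p4 is true.
  7. (~p5 | ~p2) — ~p5 is true.
  8. (p6 | p3) — p6 is true.
  9. (~p5 | ~p6) — ~p5 is true.
  10. (p5 | p6) — p6 is true.
  11. (p1 | p3) — p1 is true.
  12. (p1 | ~p4) — p1 is true.
  13. (~p2 | p4) — p4 is true.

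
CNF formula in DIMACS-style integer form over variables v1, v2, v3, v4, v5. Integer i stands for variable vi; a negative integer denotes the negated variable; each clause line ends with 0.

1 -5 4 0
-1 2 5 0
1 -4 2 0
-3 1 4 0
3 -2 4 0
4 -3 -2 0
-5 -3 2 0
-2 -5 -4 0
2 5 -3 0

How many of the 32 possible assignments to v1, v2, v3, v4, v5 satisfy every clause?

7

Satisfying assignments:
  v1=F v2=F v3=F v4=F v5=F
  v1=F v2=T v3=F v4=T v5=F
  v1=F v2=T v3=T v4=T v5=F
  v1=T v2=F v3=F v4=F v5=T
  v1=T v2=F v3=F v4=T v5=T
  v1=T v2=T v3=F v4=T v5=F
  v1=T v2=T v3=T v4=T v5=F
Count: 7.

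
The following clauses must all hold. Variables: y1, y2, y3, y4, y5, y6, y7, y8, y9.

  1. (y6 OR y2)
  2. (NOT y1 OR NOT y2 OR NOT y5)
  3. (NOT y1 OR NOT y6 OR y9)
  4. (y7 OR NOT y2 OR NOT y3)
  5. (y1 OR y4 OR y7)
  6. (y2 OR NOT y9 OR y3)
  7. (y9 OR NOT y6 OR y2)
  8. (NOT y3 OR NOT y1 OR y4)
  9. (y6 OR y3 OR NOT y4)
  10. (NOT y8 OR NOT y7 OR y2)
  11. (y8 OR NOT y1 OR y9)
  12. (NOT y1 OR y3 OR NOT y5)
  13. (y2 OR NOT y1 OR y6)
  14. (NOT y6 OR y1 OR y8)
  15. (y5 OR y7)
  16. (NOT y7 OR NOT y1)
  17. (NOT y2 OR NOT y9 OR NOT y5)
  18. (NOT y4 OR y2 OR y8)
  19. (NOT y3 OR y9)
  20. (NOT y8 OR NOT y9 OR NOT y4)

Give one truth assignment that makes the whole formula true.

Branch on y1: take y1 = False.
Try y2 = True.
The remaining clauses are satisfied by y3 = False, y4 = True, y5 = True, y6 = True, y7 = True, y8 = True, y9 = False.
Every clause has at least one true literal under this assignment.

y1 = 0  y2 = 1  y3 = 0  y4 = 1  y5 = 1  y6 = 1  y7 = 1  y8 = 1  y9 = 0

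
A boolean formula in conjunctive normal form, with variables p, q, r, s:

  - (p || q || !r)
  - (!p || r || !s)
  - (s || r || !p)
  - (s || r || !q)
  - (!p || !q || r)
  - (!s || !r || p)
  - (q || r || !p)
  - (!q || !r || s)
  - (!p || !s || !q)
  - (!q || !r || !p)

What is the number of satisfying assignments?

The models are:
  p=F q=F r=F s=F
  p=F q=F r=F s=T
  p=F q=T r=F s=T
  p=T q=F r=T s=F
  p=T q=F r=T s=T
Count: 5.

5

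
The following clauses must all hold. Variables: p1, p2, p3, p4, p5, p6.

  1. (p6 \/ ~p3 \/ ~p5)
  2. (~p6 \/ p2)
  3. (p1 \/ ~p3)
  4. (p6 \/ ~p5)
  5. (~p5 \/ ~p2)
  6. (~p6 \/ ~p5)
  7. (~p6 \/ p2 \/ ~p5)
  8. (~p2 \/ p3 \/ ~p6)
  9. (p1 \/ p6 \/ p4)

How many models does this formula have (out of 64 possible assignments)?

Case analysis on p6 and p5:
  p6=T, p5=T: a clause becomes empty — 0.
  p6=T, p5=F: remaining (p1,p2,p3,p4) ∈ {(T,T,T,F); (T,T,T,T)} — 2.
  p6=F, p5=T: a clause becomes empty — 0.
  p6=F, p5=F: p2 free; 5 ways for (p1,p3,p4) × 2^1 = 10.
Total: 0 + 2 + 0 + 10 = 12.

12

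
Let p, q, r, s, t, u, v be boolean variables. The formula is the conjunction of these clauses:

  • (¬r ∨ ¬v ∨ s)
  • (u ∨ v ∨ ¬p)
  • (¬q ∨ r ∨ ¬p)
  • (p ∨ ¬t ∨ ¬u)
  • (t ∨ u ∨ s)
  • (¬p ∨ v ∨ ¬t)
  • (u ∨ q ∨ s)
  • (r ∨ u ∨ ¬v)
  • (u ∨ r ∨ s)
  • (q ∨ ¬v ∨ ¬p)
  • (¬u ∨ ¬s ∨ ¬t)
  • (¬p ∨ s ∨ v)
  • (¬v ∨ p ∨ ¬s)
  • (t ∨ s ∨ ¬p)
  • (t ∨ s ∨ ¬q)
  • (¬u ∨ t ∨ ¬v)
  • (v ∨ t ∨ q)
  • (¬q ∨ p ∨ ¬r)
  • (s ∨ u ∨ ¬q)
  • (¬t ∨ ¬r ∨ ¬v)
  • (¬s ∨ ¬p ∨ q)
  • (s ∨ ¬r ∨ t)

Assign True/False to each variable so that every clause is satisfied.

p = F, q = T, r = F, s = T, t = T, u = F, v = F

Check each clause:
  1. (¬r ∨ ¬v ∨ s) — ¬v is true.
  2. (¬p ∨ v ∨ u) — ¬p is true.
  3. (¬q ∨ ¬p ∨ r) — ¬p is true.
  4. (¬u ∨ ¬t ∨ p) — ¬u is true.
  5. (t ∨ s ∨ u) — s is true.
  6. (v ∨ ¬t ∨ ¬p) — ¬p is true.
  7. (s ∨ u ∨ q) — q is true.
  8. (r ∨ ¬v ∨ u) — ¬v is true.
  9. (u ∨ r ∨ s) — s is true.
  10. (¬p ∨ q ∨ ¬v) — ¬v is true.
  11. (¬u ∨ ¬s ∨ ¬t) — ¬u is true.
  12. (s ∨ v ∨ ¬p) — s is true.
  13. (¬v ∨ ¬s ∨ p) — ¬v is true.
  14. (s ∨ t ∨ ¬p) — s is true.
  15. (t ∨ ¬q ∨ s) — s is true.
  16. (¬u ∨ t ∨ ¬v) — ¬v is true.
  17. (t ∨ v ∨ q) — q is true.
  18. (p ∨ ¬r ∨ ¬q) — ¬r is true.
  19. (u ∨ ¬q ∨ s) — s is true.
  20. (¬r ∨ ¬v ∨ ¬t) — ¬v is true.
  21. (¬p ∨ q ∨ ¬s) — q is true.
  22. (s ∨ ¬r ∨ t) — ¬r is true.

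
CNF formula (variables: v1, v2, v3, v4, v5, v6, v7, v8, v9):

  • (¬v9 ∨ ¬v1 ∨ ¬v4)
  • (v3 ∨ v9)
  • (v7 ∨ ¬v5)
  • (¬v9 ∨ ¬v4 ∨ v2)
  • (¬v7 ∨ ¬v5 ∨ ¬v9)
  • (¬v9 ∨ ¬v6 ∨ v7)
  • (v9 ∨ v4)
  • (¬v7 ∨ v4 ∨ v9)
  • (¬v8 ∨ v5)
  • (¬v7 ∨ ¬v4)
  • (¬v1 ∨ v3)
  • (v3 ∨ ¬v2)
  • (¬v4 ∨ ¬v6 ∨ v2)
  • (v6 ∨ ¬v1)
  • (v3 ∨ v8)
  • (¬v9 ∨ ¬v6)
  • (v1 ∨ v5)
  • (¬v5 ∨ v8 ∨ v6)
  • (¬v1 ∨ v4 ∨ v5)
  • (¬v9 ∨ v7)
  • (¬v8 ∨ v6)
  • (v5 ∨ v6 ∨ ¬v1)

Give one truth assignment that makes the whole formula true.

v1=T, v2=T, v3=T, v4=T, v5=F, v6=T, v7=F, v8=F, v9=F

Check each clause:
  1. (¬v1 ∨ ¬v4 ∨ ¬v9) — ¬v9 is true.
  2. (v3 ∨ v9) — v3 is true.
  3. (v7 ∨ ¬v5) — ¬v5 is true.
  4. (¬v9 ∨ v2 ∨ ¬v4) — v2 is true.
  5. (¬v7 ∨ ¬v9 ∨ ¬v5) — ¬v7 is true.
  6. (¬v6 ∨ ¬v9 ∨ v7) — ¬v9 is true.
  7. (v4 ∨ v9) — v4 is true.
  8. (¬v7 ∨ v4 ∨ v9) — ¬v7 is true.
  9. (v5 ∨ ¬v8) — ¬v8 is true.
  10. (¬v7 ∨ ¬v4) — ¬v7 is true.
  11. (¬v1 ∨ v3) — v3 is true.
  12. (v3 ∨ ¬v2) — v3 is true.
  13. (v2 ∨ ¬v4 ∨ ¬v6) — v2 is true.
  14. (v6 ∨ ¬v1) — v6 is true.
  15. (v3 ∨ v8) — v3 is true.
  16. (¬v9 ∨ ¬v6) — ¬v9 is true.
  17. (v1 ∨ v5) — v1 is true.
  18. (v8 ∨ ¬v5 ∨ v6) — ¬v5 is true.
  19. (v5 ∨ v4 ∨ ¬v1) — v4 is true.
  20. (¬v9 ∨ v7) — ¬v9 is true.
  21. (¬v8 ∨ v6) — ¬v8 is true.
  22. (v5 ∨ ¬v1 ∨ v6) — v6 is true.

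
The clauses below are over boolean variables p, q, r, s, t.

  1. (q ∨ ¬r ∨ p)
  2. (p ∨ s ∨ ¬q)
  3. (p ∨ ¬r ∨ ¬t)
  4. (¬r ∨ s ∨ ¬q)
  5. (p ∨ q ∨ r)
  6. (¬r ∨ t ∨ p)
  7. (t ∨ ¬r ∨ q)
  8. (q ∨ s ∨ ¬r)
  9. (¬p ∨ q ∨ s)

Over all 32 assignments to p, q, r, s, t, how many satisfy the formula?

Split on q, then r.
  q=1, r=1: remaining (p,s,t) ∈ {(1,1,0); (1,1,1)} — 2.
  q=1, r=0: t free; 3 ways for (p,s) × 2^1 = 6.
  q=0, r=1: remaining (p,s,t) ∈ {(1,1,1)} — 1.
  q=0, r=0: remaining (p,s,t) ∈ {(1,1,0); (1,1,1)} — 2.
Total: 2 + 6 + 1 + 2 = 11.

11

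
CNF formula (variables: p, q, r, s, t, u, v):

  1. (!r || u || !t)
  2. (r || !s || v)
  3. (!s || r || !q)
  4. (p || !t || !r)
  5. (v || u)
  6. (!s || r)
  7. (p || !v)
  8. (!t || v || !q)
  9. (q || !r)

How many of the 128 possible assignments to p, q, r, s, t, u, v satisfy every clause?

Split on r, then v.
  r=T, v=T: s free; 3 ways for (p,q,t,u) × 2^1 = 6.
  r=T, v=F: remaining (p,q,s,t,u) ∈ {(F,T,F,F,T); (F,T,T,F,T); (T,T,F,F,T); (T,T,T,F,T)} — 4.
  r=F, v=T: forces p=T; s=F; q, t, u free → 2^3 = 8.
  r=F, v=F: p free; 3 ways for (q,s,t,u) × 2^1 = 6.
Total: 6 + 4 + 8 + 6 = 24.

24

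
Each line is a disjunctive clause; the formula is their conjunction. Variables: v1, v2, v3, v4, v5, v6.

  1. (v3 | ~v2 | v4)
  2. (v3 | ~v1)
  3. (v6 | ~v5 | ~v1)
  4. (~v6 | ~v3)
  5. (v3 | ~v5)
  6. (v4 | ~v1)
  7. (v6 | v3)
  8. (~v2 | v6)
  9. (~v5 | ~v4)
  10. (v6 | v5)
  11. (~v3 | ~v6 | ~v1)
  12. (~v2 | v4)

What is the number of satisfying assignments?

4

Satisfying assignments:
  v1=F v2=F v3=F v4=F v5=F v6=T
  v1=F v2=F v3=F v4=T v5=F v6=T
  v1=F v2=F v3=T v4=F v5=T v6=F
  v1=F v2=T v3=F v4=T v5=F v6=T
Count: 4.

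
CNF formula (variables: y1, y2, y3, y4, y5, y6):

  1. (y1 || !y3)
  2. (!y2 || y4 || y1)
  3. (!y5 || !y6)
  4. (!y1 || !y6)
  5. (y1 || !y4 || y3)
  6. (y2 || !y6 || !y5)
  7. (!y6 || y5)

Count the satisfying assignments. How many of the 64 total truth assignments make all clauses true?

18

Case analysis on y1 and y6:
  y1=1, y6=1: a clause becomes empty — 0.
  y1=1, y6=0: y2, y3, y4, y5 free → 2^4 = 16.
  y1=0, y6=1: a clause becomes empty — 0.
  y1=0, y6=0: remaining (y2,y3,y4,y5) ∈ {(0,0,0,0); (0,0,0,1)} — 2.
Total: 0 + 16 + 0 + 2 = 18.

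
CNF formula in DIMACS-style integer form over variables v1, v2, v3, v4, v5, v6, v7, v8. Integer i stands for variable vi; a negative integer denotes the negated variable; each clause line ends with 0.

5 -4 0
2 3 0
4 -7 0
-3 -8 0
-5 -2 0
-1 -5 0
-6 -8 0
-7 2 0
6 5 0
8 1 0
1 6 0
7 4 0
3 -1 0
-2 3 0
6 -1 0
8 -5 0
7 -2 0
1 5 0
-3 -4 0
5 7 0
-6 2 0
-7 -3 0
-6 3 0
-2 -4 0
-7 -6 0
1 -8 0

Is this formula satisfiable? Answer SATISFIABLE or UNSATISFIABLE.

v1 = True:
  propagation gives v5=False, v4=False, v7=False; an empty clause results — contradiction.
v1 = False:
  propagation gives v8=True; an empty clause results — contradiction.
Every branch closes, so no satisfying assignment exists.

UNSATISFIABLE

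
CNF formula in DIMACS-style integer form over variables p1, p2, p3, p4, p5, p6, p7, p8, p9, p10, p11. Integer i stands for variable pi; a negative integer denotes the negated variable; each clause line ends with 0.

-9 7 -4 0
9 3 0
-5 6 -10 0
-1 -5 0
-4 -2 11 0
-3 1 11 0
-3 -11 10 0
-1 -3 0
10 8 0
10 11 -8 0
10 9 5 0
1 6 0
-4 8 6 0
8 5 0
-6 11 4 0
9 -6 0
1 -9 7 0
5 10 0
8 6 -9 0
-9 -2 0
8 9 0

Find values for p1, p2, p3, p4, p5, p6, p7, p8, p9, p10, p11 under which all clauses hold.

Pure literal: p2 appears only negated; assign p2 = False.
Pure literal: p7 appears only positively; assign p7 = True.
Branch on p1: take p1 = False.
  then p6 is forced to True.
  then p9 is forced to True.
For the remaining variables, p3 = False, p4 = True, p5 = True, p8 = False, p10 = True, p11 = False works.

p1 = F, p2 = F, p3 = F, p4 = T, p5 = T, p6 = T, p7 = T, p8 = F, p9 = T, p10 = T, p11 = F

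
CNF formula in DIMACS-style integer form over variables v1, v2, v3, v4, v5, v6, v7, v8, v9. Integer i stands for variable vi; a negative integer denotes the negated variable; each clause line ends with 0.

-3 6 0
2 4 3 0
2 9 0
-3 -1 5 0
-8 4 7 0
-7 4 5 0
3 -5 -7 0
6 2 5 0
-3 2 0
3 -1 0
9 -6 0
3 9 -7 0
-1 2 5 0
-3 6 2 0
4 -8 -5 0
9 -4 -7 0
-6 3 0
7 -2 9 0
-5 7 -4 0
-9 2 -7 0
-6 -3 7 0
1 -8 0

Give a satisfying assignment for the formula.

v1 = True, v2 = True, v3 = True, v4 = True, v5 = True, v6 = True, v7 = True, v8 = False, v9 = True

Check each clause:
  1. (~v3 \/ v6) — v6 is true.
  2. (v3 \/ v4 \/ v2) — v2 is true.
  3. (v2 \/ v9) — v9 is true.
  4. (~v1 \/ v5 \/ ~v3) — v5 is true.
  5. (v4 \/ ~v8 \/ v7) — ~v8 is true.
  6. (v4 \/ v5 \/ ~v7) — v4 is true.
  7. (v3 \/ ~v7 \/ ~v5) — v3 is true.
  8. (v5 \/ v2 \/ v6) — v2 is true.
  9. (~v3 \/ v2) — v2 is true.
  10. (~v1 \/ v3) — v3 is true.
  11. (v9 \/ ~v6) — v9 is true.
  12. (v3 \/ v9 \/ ~v7) — v3 is true.
  13. (v2 \/ v5 \/ ~v1) — v2 is true.
  14. (~v3 \/ v6 \/ v2) — v2 is true.
  15. (~v8 \/ ~v5 \/ v4) — ~v8 is true.
  16. (~v7 \/ ~v4 \/ v9) — v9 is true.
  17. (~v6 \/ v3) — v3 is true.
  18. (v9 \/ v7 \/ ~v2) — v9 is true.
  19. (~v5 \/ ~v4 \/ v7) — v7 is true.
  20. (~v7 \/ ~v9 \/ v2) — v2 is true.
  21. (v7 \/ ~v3 \/ ~v6) — v7 is true.
  22. (v1 \/ ~v8) — ~v8 is true.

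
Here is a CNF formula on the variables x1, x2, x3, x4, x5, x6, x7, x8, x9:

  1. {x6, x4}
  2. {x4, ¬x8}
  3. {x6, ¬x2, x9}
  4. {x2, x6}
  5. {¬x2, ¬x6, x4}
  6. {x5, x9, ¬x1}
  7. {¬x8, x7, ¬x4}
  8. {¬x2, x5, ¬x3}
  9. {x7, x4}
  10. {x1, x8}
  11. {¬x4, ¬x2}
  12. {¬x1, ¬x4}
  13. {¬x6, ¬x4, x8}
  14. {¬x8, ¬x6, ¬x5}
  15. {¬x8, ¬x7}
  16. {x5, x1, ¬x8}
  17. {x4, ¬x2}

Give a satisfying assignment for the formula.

Pure literal: x9 appears only positively; assign x9 = True.
Try x1 = True.
  then x4 is forced to False.
  then x6 is forced to True.
  then x8 is forced to False.
  then x2 is forced to False.
  then x7 is forced to True.
x3, x5 are now unconstrained; take x3 = True, x5 = False.

x1=T, x2=F, x3=T, x4=F, x5=F, x6=T, x7=T, x8=F, x9=T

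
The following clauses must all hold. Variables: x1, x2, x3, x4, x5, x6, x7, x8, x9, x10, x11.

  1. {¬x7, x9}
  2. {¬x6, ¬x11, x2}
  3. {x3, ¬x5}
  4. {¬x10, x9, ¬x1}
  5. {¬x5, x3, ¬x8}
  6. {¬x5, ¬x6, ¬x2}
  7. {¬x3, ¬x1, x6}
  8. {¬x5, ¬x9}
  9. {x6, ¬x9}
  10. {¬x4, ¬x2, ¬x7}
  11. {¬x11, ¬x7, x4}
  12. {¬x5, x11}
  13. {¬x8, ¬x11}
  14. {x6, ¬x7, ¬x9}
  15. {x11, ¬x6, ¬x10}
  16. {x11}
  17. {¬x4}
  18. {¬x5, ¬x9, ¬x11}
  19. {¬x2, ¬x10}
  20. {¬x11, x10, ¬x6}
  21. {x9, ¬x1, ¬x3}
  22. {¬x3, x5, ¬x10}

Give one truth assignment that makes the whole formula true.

x1=False, x2=True, x3=True, x4=False, x5=True, x6=False, x7=False, x8=False, x9=False, x10=False, x11=True

Check each clause:
  1. {x9, ¬x7} — ¬x7 is true.
  2. {¬x11, ¬x6, x2} — x2 is true.
  3. {¬x5, x3} — x3 is true.
  4. {x9, ¬x1, ¬x10} — ¬x10 is true.
  5. {¬x5, ¬x8, x3} — ¬x8 is true.
  6. {¬x6, ¬x5, ¬x2} — ¬x6 is true.
  7. {¬x1, x6, ¬x3} — ¬x1 is true.
  8. {¬x9, ¬x5} — ¬x9 is true.
  9. {x6, ¬x9} — ¬x9 is true.
  10. {¬x2, ¬x4, ¬x7} — ¬x7 is true.
  11. {¬x11, ¬x7, x4} — ¬x7 is true.
  12. {x11, ¬x5} — x11 is true.
  13. {¬x11, ¬x8} — ¬x8 is true.
  14. {x6, ¬x9, ¬x7} — ¬x7 is true.
  15. {x11, ¬x10, ¬x6} — ¬x6 is true.
  16. {x11} — x11 is true.
  17. {¬x4} — ¬x4 is true.
  18. {¬x11, ¬x5, ¬x9} — ¬x9 is true.
  19. {¬x2, ¬x10} — ¬x10 is true.
  20. {x10, ¬x6, ¬x11} — ¬x6 is true.
  21. {¬x1, x9, ¬x3} — ¬x1 is true.
  22. {¬x3, x5, ¬x10} — x5 is true.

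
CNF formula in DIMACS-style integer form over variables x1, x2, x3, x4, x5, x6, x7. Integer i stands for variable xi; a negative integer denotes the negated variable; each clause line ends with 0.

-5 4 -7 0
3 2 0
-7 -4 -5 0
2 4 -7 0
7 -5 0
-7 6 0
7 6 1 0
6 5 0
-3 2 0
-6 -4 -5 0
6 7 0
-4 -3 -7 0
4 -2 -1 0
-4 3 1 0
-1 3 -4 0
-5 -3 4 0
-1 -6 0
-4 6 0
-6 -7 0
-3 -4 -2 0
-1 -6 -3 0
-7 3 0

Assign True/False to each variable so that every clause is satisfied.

x1=False, x2=True, x3=True, x4=False, x5=False, x6=True, x7=False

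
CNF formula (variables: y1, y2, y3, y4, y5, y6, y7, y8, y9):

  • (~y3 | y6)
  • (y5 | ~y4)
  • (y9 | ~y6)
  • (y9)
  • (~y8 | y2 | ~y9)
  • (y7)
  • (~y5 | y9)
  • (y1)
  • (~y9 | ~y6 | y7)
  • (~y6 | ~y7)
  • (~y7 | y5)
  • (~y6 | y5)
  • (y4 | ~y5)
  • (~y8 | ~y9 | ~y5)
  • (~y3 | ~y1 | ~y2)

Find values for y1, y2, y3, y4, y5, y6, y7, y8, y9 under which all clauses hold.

y1=T, y2=F, y3=F, y4=T, y5=T, y6=F, y7=T, y8=F, y9=T

The clause (y9) is unit: y9 must be True.
The clause (y7) is unit: y7 must be True.
(y1) is a unit clause, so y1 = True.
The clause (~y6) is unit: y6 must be False.
The clause (~y3) is unit: y3 must be False.
Unit propagation: (y5) forces y5 = True.
(y4) is a unit clause, so y4 = True.
(~y8) is a unit clause, so y8 = False.
y2 is now unconstrained; take y2 = False.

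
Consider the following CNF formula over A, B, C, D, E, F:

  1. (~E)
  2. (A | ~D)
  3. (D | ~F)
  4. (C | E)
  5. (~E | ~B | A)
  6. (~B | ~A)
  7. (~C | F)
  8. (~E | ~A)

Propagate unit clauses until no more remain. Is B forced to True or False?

Unit clause (~E) sets E = False.
From (C | E) and E = False: C = True.
(F | ~C): since C = True, the clause reduces to (F). F = True.
(~F | D): since F = True, the clause reduces to (D). D = True.
In (A | ~D), ~D is now false; A must hold, so A = True.
(~A | ~B): since A = True, the clause reduces to (~B). B = False.

False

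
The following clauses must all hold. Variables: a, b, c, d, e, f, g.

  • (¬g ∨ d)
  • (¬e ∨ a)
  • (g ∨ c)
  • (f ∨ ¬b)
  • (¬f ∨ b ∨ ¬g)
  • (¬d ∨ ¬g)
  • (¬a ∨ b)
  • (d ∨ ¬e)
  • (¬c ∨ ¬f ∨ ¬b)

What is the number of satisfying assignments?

Satisfying assignments:
  a=0 b=0 c=1 d=0 e=0 f=0 g=0
  a=0 b=0 c=1 d=0 e=0 f=1 g=0
  a=0 b=0 c=1 d=1 e=0 f=0 g=0
  a=0 b=0 c=1 d=1 e=0 f=1 g=0
Count: 4.

4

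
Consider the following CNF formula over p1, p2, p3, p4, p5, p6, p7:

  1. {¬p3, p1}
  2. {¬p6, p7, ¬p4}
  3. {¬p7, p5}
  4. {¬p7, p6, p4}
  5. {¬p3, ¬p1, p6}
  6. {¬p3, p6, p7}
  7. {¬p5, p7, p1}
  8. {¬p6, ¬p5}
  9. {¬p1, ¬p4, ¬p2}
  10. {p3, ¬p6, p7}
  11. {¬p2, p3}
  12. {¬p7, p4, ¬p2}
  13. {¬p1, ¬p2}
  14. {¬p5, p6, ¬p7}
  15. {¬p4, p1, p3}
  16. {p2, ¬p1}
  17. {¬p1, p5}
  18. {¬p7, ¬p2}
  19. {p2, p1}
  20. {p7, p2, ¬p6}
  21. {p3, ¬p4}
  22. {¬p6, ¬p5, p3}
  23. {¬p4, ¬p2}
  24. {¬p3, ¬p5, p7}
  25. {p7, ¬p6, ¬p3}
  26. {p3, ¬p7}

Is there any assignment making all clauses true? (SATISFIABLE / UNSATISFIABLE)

UNSATISFIABLE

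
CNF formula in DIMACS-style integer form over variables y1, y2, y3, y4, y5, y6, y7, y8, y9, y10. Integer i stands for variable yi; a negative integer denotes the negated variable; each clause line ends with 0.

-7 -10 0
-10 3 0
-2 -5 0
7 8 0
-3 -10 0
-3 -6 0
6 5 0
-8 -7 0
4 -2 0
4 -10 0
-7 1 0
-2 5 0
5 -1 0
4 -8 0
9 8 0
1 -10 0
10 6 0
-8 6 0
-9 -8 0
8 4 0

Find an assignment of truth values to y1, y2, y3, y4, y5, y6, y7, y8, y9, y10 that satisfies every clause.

y1=F  y2=F  y3=F  y4=T  y5=F  y6=T  y7=F  y8=T  y9=F  y10=F

Pure literal: y2 appears only negated; assign y2 = False.
y4 occurs only positively in the remaining clauses — set y4 = True.
Set y1 = False and propagate.
  then y7 is forced to False.
  then y8 is forced to True.
  then y10 is forced to False.
  then y6 is forced to True.
  then y3 is forced to False.
  then y9 is forced to False.
y5 is now unconstrained; take y5 = False.
Every clause has at least one true literal under this assignment.
Check each clause:
  1. (~y10 \/ ~y7) — ~y7 is true.
  2. (y3 \/ ~y10) — ~y10 is true.
  3. (~y5 \/ ~y2) — ~y5 is true.
  4. (y8 \/ y7) — y8 is true.
  5. (~y10 \/ ~y3) — ~y3 is true.
  6. (~y3 \/ ~y6) — ~y3 is true.
  7. (y6 \/ y5) — y6 is true.
  8. (~y7 \/ ~y8) — ~y7 is true.
  9. (~y2 \/ y4) — y4 is true.
  10. (~y10 \/ y4) — y4 is true.
  11. (y1 \/ ~y7) — ~y7 is true.
  12. (~y2 \/ y5) — ~y2 is true.
  13. (y5 \/ ~y1) — ~y1 is true.
  14. (~y8 \/ y4) — y4 is true.
  15. (y8 \/ y9) — y8 is true.
  16. (y1 \/ ~y10) — ~y10 is true.
  17. (y6 \/ y10) — y6 is true.
  18. (y6 \/ ~y8) — y6 is true.
  19. (~y8 \/ ~y9) — ~y9 is true.
  20. (y4 \/ y8) — y8 is true.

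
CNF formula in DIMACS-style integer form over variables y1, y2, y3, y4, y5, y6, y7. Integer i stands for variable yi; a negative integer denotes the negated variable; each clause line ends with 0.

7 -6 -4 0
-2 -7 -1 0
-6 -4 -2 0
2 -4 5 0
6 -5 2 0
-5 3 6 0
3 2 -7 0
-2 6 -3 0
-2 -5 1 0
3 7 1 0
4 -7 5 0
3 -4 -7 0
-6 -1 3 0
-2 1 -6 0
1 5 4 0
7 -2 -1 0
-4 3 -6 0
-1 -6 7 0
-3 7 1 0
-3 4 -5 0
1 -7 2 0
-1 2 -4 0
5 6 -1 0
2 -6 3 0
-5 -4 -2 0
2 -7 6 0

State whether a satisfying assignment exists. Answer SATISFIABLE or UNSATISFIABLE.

UNSATISFIABLE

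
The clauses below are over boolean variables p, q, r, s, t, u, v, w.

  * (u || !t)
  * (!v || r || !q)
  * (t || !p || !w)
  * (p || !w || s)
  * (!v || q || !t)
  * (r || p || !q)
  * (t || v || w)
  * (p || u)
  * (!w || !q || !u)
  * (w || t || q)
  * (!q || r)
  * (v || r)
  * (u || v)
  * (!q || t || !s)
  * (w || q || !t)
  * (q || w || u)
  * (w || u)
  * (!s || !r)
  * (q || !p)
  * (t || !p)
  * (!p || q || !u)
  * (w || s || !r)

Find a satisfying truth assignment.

p = F  q = F  r = F  s = T  t = F  u = T  v = T  w = T

Try p = False.
  then u is forced to True.
Try q = False.
Branch on r: take r = False.
  then v is forced to True.
  then t is forced to False.
  then w is forced to True.
  then s is forced to True.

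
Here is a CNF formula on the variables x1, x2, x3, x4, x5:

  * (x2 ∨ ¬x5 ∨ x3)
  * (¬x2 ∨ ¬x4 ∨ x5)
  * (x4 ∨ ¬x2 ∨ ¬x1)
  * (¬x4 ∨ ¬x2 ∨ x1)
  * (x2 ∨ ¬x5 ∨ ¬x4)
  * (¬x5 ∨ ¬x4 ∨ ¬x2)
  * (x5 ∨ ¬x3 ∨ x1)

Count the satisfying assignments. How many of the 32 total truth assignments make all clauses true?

Case analysis on x2 and x4:
  x2=T, x4=T: a clause becomes empty — 0.
  x2=T, x4=F: remaining (x1,x3,x5) ∈ {(F,F,F); (F,F,T); (F,T,T)} — 3.
  x2=F, x4=T: remaining (x1,x3,x5) ∈ {(F,F,F); (T,F,F); (T,T,F)} — 3.
  x2=F, x4=F: 5 of the 8 assignments to (x1,x3,x5) work.
Total: 0 + 3 + 3 + 5 = 11.

11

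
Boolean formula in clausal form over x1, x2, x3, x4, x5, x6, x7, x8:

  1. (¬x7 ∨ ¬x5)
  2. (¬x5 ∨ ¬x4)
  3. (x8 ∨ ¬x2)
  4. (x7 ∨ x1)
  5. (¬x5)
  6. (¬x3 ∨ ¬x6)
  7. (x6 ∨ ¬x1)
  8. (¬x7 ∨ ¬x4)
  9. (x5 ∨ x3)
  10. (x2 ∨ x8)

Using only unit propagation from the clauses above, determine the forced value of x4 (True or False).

Unit clause (¬x5) sets x5 = False.
In (x3 ∨ x5), x5 is now false; x3 must hold, so x3 = True.
(¬x6 ∨ ¬x3) with x3 = True leaves only ¬x6, so x6 = False.
From (¬x1 ∨ x6) and x6 = False: x1 = False.
In (x7 ∨ x1), x1 is now false; x7 must hold, so x7 = True.
In (¬x7 ∨ ¬x4), ¬x7 is now false; ¬x4 must hold, so x4 = False.

False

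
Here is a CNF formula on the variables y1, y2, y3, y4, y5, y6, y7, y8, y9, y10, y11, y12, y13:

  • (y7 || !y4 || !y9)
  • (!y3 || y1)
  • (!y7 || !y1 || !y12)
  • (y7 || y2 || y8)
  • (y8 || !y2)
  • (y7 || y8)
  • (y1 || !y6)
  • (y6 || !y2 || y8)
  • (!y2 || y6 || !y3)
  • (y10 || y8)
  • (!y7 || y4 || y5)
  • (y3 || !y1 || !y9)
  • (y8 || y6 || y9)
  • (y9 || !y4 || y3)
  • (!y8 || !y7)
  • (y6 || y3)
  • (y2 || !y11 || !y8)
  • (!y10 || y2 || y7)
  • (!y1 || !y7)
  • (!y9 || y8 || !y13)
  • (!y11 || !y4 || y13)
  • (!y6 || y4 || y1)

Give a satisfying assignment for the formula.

Pure literal: y5 appears only positively; assign y5 = True.
y12 occurs only negated in the remaining clauses — set y12 = False.
Branch on y1: take y1 = True.
  then y7 is forced to False.
  then y8 is forced to True.
For the remaining variables, y2 = True, y3 = True, y4 = False, y6 = True, y9 = False, y10 = True, y11 = True, y13 = True works.

y1=T  y2=T  y3=T  y4=F  y5=T  y6=T  y7=F  y8=T  y9=F  y10=T  y11=T  y12=F  y13=T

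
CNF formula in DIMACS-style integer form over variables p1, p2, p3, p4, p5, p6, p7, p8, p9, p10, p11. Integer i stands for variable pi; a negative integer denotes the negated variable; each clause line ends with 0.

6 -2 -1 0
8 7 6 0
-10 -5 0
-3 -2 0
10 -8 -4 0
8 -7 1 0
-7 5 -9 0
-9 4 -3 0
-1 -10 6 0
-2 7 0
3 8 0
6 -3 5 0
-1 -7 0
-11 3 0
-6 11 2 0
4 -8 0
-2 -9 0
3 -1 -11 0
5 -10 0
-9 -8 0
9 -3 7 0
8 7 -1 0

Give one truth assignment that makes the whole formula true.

p1=F, p2=F, p3=T, p4=T, p5=F, p6=T, p7=F, p8=F, p9=T, p10=F, p11=T

Check each clause:
  1. (p6 | ~p1 | ~p2) — ~p2 is true.
  2. (p7 | p6 | p8) — p6 is true.
  3. (~p10 | ~p5) — ~p5 is true.
  4. (~p2 | ~p3) — ~p2 is true.
  5. (~p8 | p10 | ~p4) — ~p8 is true.
  6. (~p7 | p1 | p8) — ~p7 is true.
  7. (~p9 | p5 | ~p7) — ~p7 is true.
  8. (~p9 | p4 | ~p3) — p4 is true.
  9. (~p10 | ~p1 | p6) — ~p1 is true.
  10. (p7 | ~p2) — ~p2 is true.
  11. (p3 | p8) — p3 is true.
  12. (p6 | p5 | ~p3) — p6 is true.
  13. (~p1 | ~p7) — ~p7 is true.
  14. (~p11 | p3) — p3 is true.
  15. (~p6 | p2 | p11) — p11 is true.
  16. (p4 | ~p8) — ~p8 is true.
  17. (~p2 | ~p9) — ~p2 is true.
  18. (p3 | ~p1 | ~p11) — p3 is true.
  19. (~p10 | p5) — ~p10 is true.
  20. (~p9 | ~p8) — ~p8 is true.
  21. (~p3 | p7 | p9) — p9 is true.
  22. (~p1 | p7 | p8) — ~p1 is true.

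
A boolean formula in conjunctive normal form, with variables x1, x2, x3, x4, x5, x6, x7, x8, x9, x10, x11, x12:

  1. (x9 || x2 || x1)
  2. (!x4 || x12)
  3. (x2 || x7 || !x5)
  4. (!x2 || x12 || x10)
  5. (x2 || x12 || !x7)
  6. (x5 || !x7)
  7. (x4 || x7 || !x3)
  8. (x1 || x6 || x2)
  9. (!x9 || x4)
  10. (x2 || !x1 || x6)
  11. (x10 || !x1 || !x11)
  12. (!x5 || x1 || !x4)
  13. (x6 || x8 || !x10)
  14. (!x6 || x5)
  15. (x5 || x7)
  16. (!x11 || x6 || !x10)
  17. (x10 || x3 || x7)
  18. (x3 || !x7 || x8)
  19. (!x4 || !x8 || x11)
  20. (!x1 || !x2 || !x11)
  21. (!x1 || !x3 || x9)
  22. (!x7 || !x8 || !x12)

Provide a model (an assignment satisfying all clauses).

x1 = T, x2 = T, x3 = T, x4 = T, x5 = T, x6 = T, x7 = F, x8 = F, x9 = T, x10 = T, x11 = F, x12 = T

Try x1 = True.
Branch on x2: take x2 = True.
  then x11 is forced to False.
Branch on x3: take x3 = True.
  then x9 is forced to True.
  then x4 is forced to True.
  then x12 is forced to True.
  then x8 is forced to False.
The remaining clauses are satisfied by x5 = True, x6 = True, x7 = False, x10 = True.
Every clause has at least one true literal under this assignment.
Check each clause:
  1. (x1 || x2 || x9) — x1 is true.
  2. (!x4 || x12) — x12 is true.
  3. (!x5 || x2 || x7) — x2 is true.
  4. (x12 || !x2 || x10) — x10 is true.
  5. (x12 || x2 || !x7) — !x7 is true.
  6. (x5 || !x7) — !x7 is true.
  7. (x4 || x7 || !x3) — x4 is true.
  8. (x2 || x6 || x1) — x1 is true.
  9. (!x9 || x4) — x4 is true.
  10. (x6 || !x1 || x2) — x2 is true.
  11. (!x11 || !x1 || x10) — x10 is true.
  12. (!x4 || !x5 || x1) — x1 is true.
  13. (x8 || !x10 || x6) — x6 is true.
  14. (x5 || !x6) — x5 is true.
  15. (x5 || x7) — x5 is true.
  16. (x6 || !x11 || !x10) — !x11 is true.
  17. (x7 || x10 || x3) — x10 is true.
  18. (!x7 || x3 || x8) — !x7 is true.
  19. (!x8 || !x4 || x11) — !x8 is true.
  20. (!x1 || !x2 || !x11) — !x11 is true.
  21. (!x1 || !x3 || x9) — x9 is true.
  22. (!x8 || !x7 || !x12) — !x8 is true.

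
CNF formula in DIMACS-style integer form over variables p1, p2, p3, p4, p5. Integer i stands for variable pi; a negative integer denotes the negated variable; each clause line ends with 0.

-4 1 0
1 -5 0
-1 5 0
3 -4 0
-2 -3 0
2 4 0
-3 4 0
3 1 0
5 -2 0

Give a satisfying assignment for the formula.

p1 = 1, p2 = 1, p3 = 0, p4 = 0, p5 = 1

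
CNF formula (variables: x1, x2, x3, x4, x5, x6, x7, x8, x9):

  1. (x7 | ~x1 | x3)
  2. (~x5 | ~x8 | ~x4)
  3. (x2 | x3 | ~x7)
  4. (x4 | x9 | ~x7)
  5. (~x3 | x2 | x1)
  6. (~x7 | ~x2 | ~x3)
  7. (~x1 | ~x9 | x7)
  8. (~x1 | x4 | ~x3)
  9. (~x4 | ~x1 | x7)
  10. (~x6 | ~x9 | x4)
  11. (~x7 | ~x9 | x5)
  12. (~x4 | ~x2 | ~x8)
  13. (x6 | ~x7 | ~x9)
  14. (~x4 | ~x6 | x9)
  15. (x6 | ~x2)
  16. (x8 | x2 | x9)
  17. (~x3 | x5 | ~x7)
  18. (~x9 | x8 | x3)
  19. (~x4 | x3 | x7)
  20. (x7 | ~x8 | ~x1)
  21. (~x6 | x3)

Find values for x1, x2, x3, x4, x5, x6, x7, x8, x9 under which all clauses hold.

Branch on x1: take x1 = False.
Try x2 = False.
  then x3 is forced to False.
  then x7 is forced to False.
  then x4 is forced to False.
  then x6 is forced to False.
For the remaining variables, x5 = False, x8 = True, x9 = True works.
Every clause has at least one true literal under this assignment.

x1=0, x2=0, x3=0, x4=0, x5=0, x6=0, x7=0, x8=1, x9=1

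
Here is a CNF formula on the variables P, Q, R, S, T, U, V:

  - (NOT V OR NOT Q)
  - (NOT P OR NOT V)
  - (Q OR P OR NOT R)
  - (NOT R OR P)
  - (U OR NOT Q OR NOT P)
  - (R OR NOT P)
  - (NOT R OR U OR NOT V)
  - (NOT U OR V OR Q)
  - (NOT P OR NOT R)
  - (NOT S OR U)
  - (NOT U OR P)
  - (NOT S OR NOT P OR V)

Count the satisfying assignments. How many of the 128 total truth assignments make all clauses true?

The models are:
  P=F Q=F R=F S=F T=F U=F V=F
  P=F Q=F R=F S=F T=F U=F V=T
  P=F Q=F R=F S=F T=T U=F V=F
  P=F Q=F R=F S=F T=T U=F V=T
  P=F Q=T R=F S=F T=F U=F V=F
  P=F Q=T R=F S=F T=T U=F V=F
That's 6 in total.

6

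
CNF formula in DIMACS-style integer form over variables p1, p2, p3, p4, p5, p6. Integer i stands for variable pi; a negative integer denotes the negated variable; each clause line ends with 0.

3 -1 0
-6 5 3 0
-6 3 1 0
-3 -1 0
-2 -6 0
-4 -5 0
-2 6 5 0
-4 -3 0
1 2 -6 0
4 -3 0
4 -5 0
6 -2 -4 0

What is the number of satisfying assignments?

2

Satisfying assignments:
  p1=F p2=F p3=F p4=F p5=F p6=F
  p1=F p2=F p3=F p4=T p5=F p6=F
Count: 2.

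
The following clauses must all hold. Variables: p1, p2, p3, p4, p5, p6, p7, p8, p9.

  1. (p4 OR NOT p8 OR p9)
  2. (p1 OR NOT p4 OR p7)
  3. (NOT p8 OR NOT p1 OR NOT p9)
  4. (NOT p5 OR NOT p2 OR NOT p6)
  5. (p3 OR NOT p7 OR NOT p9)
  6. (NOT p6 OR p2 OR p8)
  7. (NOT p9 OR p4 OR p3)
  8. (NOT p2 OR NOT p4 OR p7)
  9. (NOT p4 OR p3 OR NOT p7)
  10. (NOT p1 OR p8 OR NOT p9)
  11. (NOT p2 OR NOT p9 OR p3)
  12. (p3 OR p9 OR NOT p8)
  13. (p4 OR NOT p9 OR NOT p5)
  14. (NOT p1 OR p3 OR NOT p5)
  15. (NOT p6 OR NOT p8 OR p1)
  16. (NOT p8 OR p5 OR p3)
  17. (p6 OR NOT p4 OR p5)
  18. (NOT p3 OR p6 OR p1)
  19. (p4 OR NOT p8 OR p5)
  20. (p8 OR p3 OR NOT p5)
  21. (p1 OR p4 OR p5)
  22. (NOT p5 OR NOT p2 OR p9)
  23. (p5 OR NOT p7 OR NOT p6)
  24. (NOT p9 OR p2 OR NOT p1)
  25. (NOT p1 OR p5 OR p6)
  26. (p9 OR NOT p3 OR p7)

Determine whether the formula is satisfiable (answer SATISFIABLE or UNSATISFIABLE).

Set p1 = True and propagate.
For the remaining variables, p2 = False, p3 = True, p4 = True, p5 = True, p6 = False, p7 = True, p8 = False, p9 = False works.
So p1=True, p2=False, p3=True, p4=True, p5=True, p6=False, p7=True, p8=False, p9=False is a satisfying assignment.

SATISFIABLE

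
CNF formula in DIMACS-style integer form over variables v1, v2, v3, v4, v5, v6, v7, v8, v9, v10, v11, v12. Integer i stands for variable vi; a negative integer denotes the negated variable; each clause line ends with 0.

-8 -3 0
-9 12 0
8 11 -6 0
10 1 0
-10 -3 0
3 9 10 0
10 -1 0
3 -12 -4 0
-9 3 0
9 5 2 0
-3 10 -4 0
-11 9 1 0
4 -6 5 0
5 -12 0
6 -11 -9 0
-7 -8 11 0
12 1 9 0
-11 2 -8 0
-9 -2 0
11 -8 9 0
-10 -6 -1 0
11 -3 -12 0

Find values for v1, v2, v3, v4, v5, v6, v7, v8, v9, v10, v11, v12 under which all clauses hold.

v1 = T  v2 = T  v3 = F  v4 = T  v5 = T  v6 = F  v7 = F  v8 = F  v9 = F  v10 = T  v11 = F  v12 = F

Check each clause:
  1. {¬v8, ¬v3} — ¬v8 is true.
  2. {v12, ¬v9} — ¬v9 is true.
  3. {v8, v11, ¬v6} — ¬v6 is true.
  4. {v10, v1} — v1 is true.
  5. {¬v10, ¬v3} — ¬v3 is true.
  6. {v3, v9, v10} — v10 is true.
  7. {v10, ¬v1} — v10 is true.
  8. {¬v4, v3, ¬v12} — ¬v12 is true.
  9. {¬v9, v3} — ¬v9 is true.
  10. {v5, v9, v2} — v2 is true.
  11. {¬v4, ¬v3, v10} — v10 is true.
  12. {v1, ¬v11, v9} — ¬v11 is true.
  13. {v5, v4, ¬v6} — ¬v6 is true.
  14. {v5, ¬v12} — ¬v12 is true.
  15. {¬v11, ¬v9, v6} — ¬v11 is true.
  16. {¬v7, v11, ¬v8} — ¬v8 is true.
  17. {v9, v1, v12} — v1 is true.
  18. {¬v8, v2, ¬v11} — ¬v8 is true.
  19. {¬v2, ¬v9} — ¬v9 is true.
  20. {v9, v11, ¬v8} — ¬v8 is true.
  21. {¬v1, ¬v6, ¬v10} — ¬v6 is true.
  22. {¬v3, v11, ¬v12} — ¬v12 is true.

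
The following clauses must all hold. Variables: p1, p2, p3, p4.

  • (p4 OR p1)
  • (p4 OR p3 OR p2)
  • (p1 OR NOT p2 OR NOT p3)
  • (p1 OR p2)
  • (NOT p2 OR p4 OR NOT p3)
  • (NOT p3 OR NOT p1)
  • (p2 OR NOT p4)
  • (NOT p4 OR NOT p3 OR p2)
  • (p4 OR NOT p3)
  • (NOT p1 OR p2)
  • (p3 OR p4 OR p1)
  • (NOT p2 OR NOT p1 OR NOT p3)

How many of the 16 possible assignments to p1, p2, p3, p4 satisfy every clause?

3

Satisfying assignments:
  p1=F p2=T p3=F p4=T
  p1=T p2=T p3=F p4=F
  p1=T p2=T p3=F p4=T
That's 3 in total.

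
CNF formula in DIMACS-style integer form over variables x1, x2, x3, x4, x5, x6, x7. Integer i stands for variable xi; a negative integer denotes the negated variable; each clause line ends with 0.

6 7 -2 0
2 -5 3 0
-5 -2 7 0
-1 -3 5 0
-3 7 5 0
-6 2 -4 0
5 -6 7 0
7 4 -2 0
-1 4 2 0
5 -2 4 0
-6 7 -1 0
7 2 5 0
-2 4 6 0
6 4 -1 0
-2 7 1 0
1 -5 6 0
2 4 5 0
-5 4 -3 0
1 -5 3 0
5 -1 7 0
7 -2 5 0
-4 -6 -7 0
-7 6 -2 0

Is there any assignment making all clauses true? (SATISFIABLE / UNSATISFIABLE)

SATISFIABLE

Branch on x1: take x1 = True.
Branch on x2: take x2 = False.
  then x4 is forced to True.
  then x6 is forced to False.
The remaining clauses are satisfied by x3 = True, x5 = True, x7 = True.
Every clause has at least one true literal under this assignment.
So x1=True, x2=False, x3=True, x4=True, x5=True, x6=False, x7=True is a satisfying assignment.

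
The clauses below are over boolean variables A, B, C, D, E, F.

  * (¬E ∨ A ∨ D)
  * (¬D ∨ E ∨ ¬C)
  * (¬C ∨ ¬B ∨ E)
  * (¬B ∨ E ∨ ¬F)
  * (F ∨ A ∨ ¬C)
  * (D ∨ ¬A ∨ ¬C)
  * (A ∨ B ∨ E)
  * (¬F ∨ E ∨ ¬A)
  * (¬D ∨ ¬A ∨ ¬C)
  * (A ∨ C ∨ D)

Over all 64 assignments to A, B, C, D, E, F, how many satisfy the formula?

Split on A, then C.
  A=T, C=T: a clause becomes empty — 0.
  A=T, C=F: B, D free; 3 ways for (E,F) × 2^2 = 12.
  A=F, C=T: remaining (B,D,E,F) ∈ {(F,T,T,T); (T,T,T,T)} — 2.
  A=F, C=F: 5 of the 16 assignments to (B,D,E,F) work.
Total: 0 + 12 + 2 + 5 = 19.

19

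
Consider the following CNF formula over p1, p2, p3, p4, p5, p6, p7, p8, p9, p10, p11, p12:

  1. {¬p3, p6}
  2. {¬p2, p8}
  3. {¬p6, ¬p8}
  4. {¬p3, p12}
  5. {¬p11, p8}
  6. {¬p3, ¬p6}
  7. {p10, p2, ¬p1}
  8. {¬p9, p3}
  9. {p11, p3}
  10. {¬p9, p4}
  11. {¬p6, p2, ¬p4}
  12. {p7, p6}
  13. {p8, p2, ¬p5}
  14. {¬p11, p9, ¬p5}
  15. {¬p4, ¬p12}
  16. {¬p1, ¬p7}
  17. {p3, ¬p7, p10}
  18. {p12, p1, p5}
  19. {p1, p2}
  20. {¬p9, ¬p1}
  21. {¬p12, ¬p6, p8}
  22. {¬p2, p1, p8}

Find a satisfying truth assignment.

p1=False, p2=True, p3=False, p4=False, p5=False, p6=False, p7=True, p8=True, p9=False, p10=True, p11=True, p12=True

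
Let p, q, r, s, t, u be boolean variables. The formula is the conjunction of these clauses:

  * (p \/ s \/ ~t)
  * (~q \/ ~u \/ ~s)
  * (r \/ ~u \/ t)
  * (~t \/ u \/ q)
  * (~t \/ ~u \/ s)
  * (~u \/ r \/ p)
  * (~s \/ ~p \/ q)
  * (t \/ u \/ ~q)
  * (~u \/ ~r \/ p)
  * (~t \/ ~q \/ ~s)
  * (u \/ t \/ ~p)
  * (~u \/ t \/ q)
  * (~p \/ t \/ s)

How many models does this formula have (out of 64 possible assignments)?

Satisfying assignments:
  p=F q=F r=F s=F t=F u=F
  p=F q=F r=F s=T t=F u=F
  p=F q=F r=T s=F t=F u=F
  p=F q=F r=T s=T t=F u=F
  p=T q=T r=F s=F t=T u=F
  p=T q=T r=T s=F t=T u=F
That's 6 in total.

6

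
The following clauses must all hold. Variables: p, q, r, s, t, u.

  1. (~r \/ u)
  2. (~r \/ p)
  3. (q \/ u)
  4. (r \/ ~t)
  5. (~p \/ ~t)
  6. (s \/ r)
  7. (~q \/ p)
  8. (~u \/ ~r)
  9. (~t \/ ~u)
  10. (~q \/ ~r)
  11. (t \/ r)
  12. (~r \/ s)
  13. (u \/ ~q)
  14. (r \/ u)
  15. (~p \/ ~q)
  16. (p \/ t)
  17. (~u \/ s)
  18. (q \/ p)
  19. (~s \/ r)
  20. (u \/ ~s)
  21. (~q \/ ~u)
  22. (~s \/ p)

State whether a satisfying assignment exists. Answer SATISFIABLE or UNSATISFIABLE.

r = True:
  propagation gives u=True; an empty clause results — contradiction.
r = False:
  propagation gives t=False; an empty clause results — contradiction.
Every branch closes, so no satisfying assignment exists.

UNSATISFIABLE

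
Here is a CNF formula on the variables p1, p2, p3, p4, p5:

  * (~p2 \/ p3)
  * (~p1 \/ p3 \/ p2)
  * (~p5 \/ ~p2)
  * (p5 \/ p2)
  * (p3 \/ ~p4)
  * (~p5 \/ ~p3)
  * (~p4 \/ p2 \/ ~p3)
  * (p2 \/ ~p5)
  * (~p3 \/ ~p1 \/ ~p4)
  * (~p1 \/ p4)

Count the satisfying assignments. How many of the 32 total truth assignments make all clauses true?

2

Satisfying assignments:
  p1=F p2=T p3=T p4=F p5=F
  p1=F p2=T p3=T p4=T p5=F
Count: 2.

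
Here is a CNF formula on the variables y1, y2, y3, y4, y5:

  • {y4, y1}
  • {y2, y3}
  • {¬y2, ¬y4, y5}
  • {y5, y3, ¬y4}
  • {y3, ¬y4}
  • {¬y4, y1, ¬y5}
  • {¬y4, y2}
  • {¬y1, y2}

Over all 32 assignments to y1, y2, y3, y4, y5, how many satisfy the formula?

5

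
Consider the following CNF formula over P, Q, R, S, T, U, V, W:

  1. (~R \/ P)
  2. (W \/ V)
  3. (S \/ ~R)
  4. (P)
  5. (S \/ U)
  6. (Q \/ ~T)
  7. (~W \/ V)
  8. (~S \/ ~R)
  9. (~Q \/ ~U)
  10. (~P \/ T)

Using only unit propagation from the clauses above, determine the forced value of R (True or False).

(P) is a unit clause: P = True.
In (~P \/ T), ~P is now false; T must hold, so T = True.
(~T \/ Q) with T = True leaves only Q, so Q = True.
(~U \/ ~Q) with Q = True leaves only ~U, so U = False.
(U \/ S): since U = False, the clause reduces to (S). S = True.
(~S \/ ~R) with S = True leaves only ~R, so R = False.

False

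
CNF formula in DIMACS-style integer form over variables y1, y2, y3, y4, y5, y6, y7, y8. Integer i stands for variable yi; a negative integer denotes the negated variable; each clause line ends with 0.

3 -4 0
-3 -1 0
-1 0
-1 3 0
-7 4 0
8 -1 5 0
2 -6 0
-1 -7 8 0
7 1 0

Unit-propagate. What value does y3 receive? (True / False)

(~y1) stands alone — y1 = False.
(y7 \/ y1) with y1 = False leaves only y7, so y7 = True.
(~y7 \/ y4): since y7 = True, the clause reduces to (y4). y4 = True.
(y3 \/ ~y4): since y4 = True, the clause reduces to (y3). y3 = True.

True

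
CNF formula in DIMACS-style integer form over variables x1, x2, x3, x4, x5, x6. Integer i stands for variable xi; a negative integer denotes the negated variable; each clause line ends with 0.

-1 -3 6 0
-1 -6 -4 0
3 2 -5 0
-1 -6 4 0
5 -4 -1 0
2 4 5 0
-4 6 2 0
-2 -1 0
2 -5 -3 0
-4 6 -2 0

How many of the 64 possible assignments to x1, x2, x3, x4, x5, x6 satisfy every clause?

14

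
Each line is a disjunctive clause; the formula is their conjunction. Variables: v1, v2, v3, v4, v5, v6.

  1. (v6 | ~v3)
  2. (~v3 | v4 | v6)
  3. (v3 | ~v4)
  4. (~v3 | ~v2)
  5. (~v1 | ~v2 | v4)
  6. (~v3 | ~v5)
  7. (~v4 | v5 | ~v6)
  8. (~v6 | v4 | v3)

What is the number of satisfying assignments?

8

Split on v3, then v4.
  v3=1, v4=1: a clause becomes empty — 0.
  v3=1, v4=0: remaining (v1,v2,v5,v6) ∈ {(0,0,0,1); (1,0,0,1)} — 2.
  v3=0, v4=1: a clause becomes empty — 0.
  v3=0, v4=0: v5 free; 3 ways for (v1,v2,v6) × 2^1 = 6.
Total: 0 + 2 + 0 + 6 = 8.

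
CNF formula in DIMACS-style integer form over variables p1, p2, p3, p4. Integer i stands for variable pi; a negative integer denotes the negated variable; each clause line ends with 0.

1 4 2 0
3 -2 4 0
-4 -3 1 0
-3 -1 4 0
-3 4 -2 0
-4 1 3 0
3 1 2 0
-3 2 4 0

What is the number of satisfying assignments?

5

The models are:
  p1=1 p2=0 p3=0 p4=0
  p1=1 p2=0 p3=0 p4=1
  p1=1 p2=0 p3=1 p4=1
  p1=1 p2=1 p3=0 p4=1
  p1=1 p2=1 p3=1 p4=1
That's 5 in total.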